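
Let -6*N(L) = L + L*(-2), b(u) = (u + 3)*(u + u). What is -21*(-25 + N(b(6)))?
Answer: 147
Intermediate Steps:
b(u) = 2*u*(3 + u) (b(u) = (3 + u)*(2*u) = 2*u*(3 + u))
N(L) = L/6 (N(L) = -(L + L*(-2))/6 = -(L - 2*L)/6 = -(-1)*L/6 = L/6)
-21*(-25 + N(b(6))) = -21*(-25 + (2*6*(3 + 6))/6) = -21*(-25 + (2*6*9)/6) = -21*(-25 + (⅙)*108) = -21*(-25 + 18) = -21*(-7) = 147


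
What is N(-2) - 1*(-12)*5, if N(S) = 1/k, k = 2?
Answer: 121/2 ≈ 60.500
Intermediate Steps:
N(S) = 1/2
N(-2) - 1*(-12)*5 = 1/2 - 1*(-12)*5 = 1/2 + 12*5 = 1/2 + 60 = 121/2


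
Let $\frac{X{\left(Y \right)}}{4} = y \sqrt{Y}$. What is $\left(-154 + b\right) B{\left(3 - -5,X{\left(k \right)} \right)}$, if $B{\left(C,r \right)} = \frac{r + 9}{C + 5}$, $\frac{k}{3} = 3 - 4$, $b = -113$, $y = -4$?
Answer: $- \frac{2403}{13} + \frac{4272 i \sqrt{3}}{13} \approx -184.85 + 569.18 i$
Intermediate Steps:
$k = -3$ ($k = 3 \left(3 - 4\right) = 3 \left(-1\right) = -3$)
$X{\left(Y \right)} = - 16 \sqrt{Y}$ ($X{\left(Y \right)} = 4 \left(- 4 \sqrt{Y}\right) = - 16 \sqrt{Y}$)
$B{\left(C,r \right)} = \frac{9 + r}{5 + C}$
$\left(-154 + b\right) B{\left(3 - -5,X{\left(k \right)} \right)} = \left(-154 - 113\right) \frac{9 - 16 \sqrt{-3}}{5 + \left(3 - -5\right)} = - 267 \frac{9 - 16 i \sqrt{3}}{5 + \left(3 + 5\right)} = - 267 \frac{9 - 16 i \sqrt{3}}{5 + 8} = - 267 \frac{9 - 16 i \sqrt{3}}{13} = - 267 \left(\frac{9}{13} - \frac{16 i \sqrt{3}}{13}\right) = - \frac{2403}{13} + \frac{4272 i \sqrt{3}}{13}$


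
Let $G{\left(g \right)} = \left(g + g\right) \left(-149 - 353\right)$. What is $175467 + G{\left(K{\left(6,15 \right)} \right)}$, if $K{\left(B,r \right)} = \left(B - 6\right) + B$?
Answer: $169443$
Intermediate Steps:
$K{\left(B,r \right)} = -6 + 2 B$ ($K{\left(B,r \right)} = \left(-6 + B\right) + B = -6 + 2 B$)
$G{\left(g \right)} = - 1004 g$ ($G{\left(g \right)} = 2 g \left(-502\right) = - 1004 g$)
$175467 + G{\left(K{\left(6,15 \right)} \right)} = 175467 - 1004 \left(-6 + 2 \cdot 6\right) = 175467 - 1004 \left(-6 + 12\right) = 175467 - 6024 = 169443$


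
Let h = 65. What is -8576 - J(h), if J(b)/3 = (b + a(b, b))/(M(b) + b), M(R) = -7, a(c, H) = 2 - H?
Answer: -248707/29 ≈ -8576.1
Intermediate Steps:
J(b) = 6/(-7 + b) (J(b) = 3*((b + (2 - b))/(-7 + b)) = 3*(2/(-7 + b)) = 6/(-7 + b))
-8576 - J(h) = -8576 - 6/(-7 + 65) = -8576 - 6/58 = -8576 - 1*3/29 = -8576 - 3/29 = -248707/29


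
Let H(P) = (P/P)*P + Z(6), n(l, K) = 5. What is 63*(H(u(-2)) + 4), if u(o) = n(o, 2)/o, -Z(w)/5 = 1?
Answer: -441/2 ≈ -220.50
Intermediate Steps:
Z(w) = -5 (Z(w) = -5*1 = -5)
u(o) = 5/o
H(P) = -5 + P (H(P) = (P/P)*P - 5 = 1*P - 5 = P - 5 = -5 + P)
63*(H(u(-2)) + 4) = 63*((-5 + 5/(-2)) + 4) = 63*((-5 + 5*(-½)) + 4) = 63*((-5 - 5/2) + 4) = 63*(-15/2 + 4) = 63*(-7/2) = -441/2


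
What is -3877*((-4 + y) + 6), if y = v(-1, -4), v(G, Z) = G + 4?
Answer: -19385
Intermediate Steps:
v(G, Z) = 4 + G
y = 3 (y = 4 - 1 = 3)
-3877*((-4 + y) + 6) = -3877*((-4 + 3) + 6) = -3877*(-1 + 6) = -3877*5 = -19385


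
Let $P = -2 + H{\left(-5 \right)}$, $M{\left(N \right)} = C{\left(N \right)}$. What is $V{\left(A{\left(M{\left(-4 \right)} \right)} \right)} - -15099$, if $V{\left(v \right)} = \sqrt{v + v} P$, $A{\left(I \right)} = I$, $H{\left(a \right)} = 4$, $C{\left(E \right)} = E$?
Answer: $15099 + 4 i \sqrt{2} \approx 15099.0 + 5.6569 i$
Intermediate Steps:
$M{\left(N \right)} = N$
$P = 2$ ($P = -2 + 4 = 2$)
$V{\left(v \right)} = 2 \sqrt{2} \sqrt{v}$ ($V{\left(v \right)} = \sqrt{v + v} 2 = \sqrt{2 v} 2 = \sqrt{2} \sqrt{v} 2 = 2 \sqrt{2} \sqrt{v}$)
$V{\left(A{\left(M{\left(-4 \right)} \right)} \right)} - -15099 = 2 \sqrt{2} \sqrt{-4} - -15099 = 2 \sqrt{2} \cdot 2 i + 15099 = 4 i \sqrt{2} + 15099 = 15099 + 4 i \sqrt{2}$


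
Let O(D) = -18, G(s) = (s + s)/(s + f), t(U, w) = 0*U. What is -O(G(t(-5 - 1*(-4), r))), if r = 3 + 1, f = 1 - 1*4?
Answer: 18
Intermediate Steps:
f = -3 (f = 1 - 4 = -3)
r = 4
t(U, w) = 0
G(s) = 2*s/(-3 + s) (G(s) = (s + s)/(s - 3) = (2*s)/(-3 + s) = 2*s/(-3 + s))
-O(G(t(-5 - 1*(-4), r))) = -1*(-18) = 18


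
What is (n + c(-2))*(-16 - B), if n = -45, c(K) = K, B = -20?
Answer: -188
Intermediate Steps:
(n + c(-2))*(-16 - B) = (-45 - 2)*(-16 - 1*(-20)) = -47*(-16 + 20) = -47*4 = -188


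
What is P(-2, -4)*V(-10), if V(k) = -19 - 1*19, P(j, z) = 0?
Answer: 0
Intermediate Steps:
V(k) = -38 (V(k) = -19 - 19 = -38)
P(-2, -4)*V(-10) = 0*(-38) = 0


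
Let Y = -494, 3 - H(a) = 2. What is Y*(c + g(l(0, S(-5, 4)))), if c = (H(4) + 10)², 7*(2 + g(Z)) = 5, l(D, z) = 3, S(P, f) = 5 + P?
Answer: -413972/7 ≈ -59139.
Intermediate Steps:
H(a) = 1 (H(a) = 3 - 1*2 = 3 - 2 = 1)
g(Z) = -9/7 (g(Z) = -2 + (⅐)*5 = -2 + 5/7 = -9/7)
c = 121 (c = (1 + 10)² = 11² = 121)
Y*(c + g(l(0, S(-5, 4)))) = -494*(121 - 9/7) = -494*838/7 = -413972/7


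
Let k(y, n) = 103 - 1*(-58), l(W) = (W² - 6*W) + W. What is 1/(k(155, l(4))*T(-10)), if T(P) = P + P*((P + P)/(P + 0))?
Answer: -1/4830 ≈ -0.00020704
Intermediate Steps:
l(W) = W² - 5*W
k(y, n) = 161 (k(y, n) = 103 + 58 = 161)
T(P) = 3*P (T(P) = P + P*((2*P)/P) = P + P*2 = P + 2*P = 3*P)
1/(k(155, l(4))*T(-10)) = 1/(161*(3*(-10))) = 1/(161*(-30)) = 1/(-4830) = -1/4830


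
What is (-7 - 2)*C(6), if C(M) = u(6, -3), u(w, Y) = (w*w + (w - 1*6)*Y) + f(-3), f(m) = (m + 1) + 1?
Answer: -315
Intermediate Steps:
f(m) = 2 + m (f(m) = (1 + m) + 1 = 2 + m)
u(w, Y) = -1 + w² + Y*(-6 + w) (u(w, Y) = (w*w + (w - 1*6)*Y) + (2 - 3) = (w² + (w - 6)*Y) - 1 = (w² + (-6 + w)*Y) - 1 = (w² + Y*(-6 + w)) - 1 = -1 + w² + Y*(-6 + w))
C(M) = 35 (C(M) = -1 + 6² - 6*(-3) - 3*6 = -1 + 36 + 18 - 18 = 35)
(-7 - 2)*C(6) = (-7 - 2)*35 = -9*35 = -315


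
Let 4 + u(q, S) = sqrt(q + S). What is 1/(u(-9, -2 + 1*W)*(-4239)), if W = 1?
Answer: 2/55107 + I*sqrt(10)/110214 ≈ 3.6293e-5 + 2.8692e-5*I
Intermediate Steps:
u(q, S) = -4 + sqrt(S + q) (u(q, S) = -4 + sqrt(q + S) = -4 + sqrt(S + q))
1/(u(-9, -2 + 1*W)*(-4239)) = 1/((-4 + sqrt((-2 + 1*1) - 9))*(-4239)) = 1/((-4 + sqrt((-2 + 1) - 9))*(-4239)) = 1/((-4 + sqrt(-1 - 9))*(-4239)) = 1/((-4 + sqrt(-10))*(-4239)) = 1/((-4 + I*sqrt(10))*(-4239)) = 1/(16956 - 4239*I*sqrt(10))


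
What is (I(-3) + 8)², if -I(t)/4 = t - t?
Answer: 64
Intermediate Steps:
I(t) = 0 (I(t) = -4*(t - t) = -4*0 = 0)
(I(-3) + 8)² = (0 + 8)² = 8² = 64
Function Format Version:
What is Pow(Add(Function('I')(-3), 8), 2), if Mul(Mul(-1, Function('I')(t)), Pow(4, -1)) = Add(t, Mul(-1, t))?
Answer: 64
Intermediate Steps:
Function('I')(t) = 0 (Function('I')(t) = Mul(-4, Add(t, Mul(-1, t))) = Mul(-4, 0) = 0)
Pow(Add(Function('I')(-3), 8), 2) = Pow(Add(0, 8), 2) = Pow(8, 2) = 64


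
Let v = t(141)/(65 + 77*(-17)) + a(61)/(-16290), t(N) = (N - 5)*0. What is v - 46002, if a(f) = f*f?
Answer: -749376301/16290 ≈ -46002.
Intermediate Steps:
a(f) = f**2
t(N) = 0 (t(N) = (-5 + N)*0 = 0)
v = -3721/16290 (v = 0/(65 + 77*(-17)) + 61**2/(-16290) = 0/(65 - 1309) + 3721*(-1/16290) = 0/(-1244) - 3721/16290 = 0*(-1/1244) - 3721/16290 = 0 - 3721/16290 = -3721/16290 ≈ -0.22842)
v - 46002 = -3721/16290 - 46002 = -749376301/16290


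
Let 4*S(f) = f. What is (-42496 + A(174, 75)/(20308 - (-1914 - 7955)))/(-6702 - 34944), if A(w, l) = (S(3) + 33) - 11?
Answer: 732801011/718143624 ≈ 1.0204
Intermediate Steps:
S(f) = f/4
A(w, l) = 91/4 (A(w, l) = ((¼)*3 + 33) - 11 = (¾ + 33) - 11 = 135/4 - 11 = 91/4)
(-42496 + A(174, 75)/(20308 - (-1914 - 7955)))/(-6702 - 34944) = (-42496 + 91/(4*(20308 - (-1914 - 7955))))/(-6702 - 34944) = (-42496 + 91/(4*(20308 - 1*(-9869))))/(-41646) = (-42496 + 91/(4*(20308 + 9869)))*(-1/41646) = (-42496 + (91/4)/30177)*(-1/41646) = (-42496 + (91/4)*(1/30177))*(-1/41646) = (-42496 + 13/17244)*(-1/41646) = -732801011/17244*(-1/41646) = 732801011/718143624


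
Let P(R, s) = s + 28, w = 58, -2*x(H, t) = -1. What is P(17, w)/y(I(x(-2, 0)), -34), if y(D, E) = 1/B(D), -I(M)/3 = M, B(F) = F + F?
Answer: -258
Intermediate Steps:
B(F) = 2*F
x(H, t) = ½ (x(H, t) = -½*(-1) = ½)
I(M) = -3*M
y(D, E) = 1/(2*D)
P(R, s) = 28 + s
P(17, w)/y(I(x(-2, 0)), -34) = (28 + 58)/((1/(2*((-3*½))))) = 86/((1/(2*(-3/2)))) = 86/(((½)*(-⅔))) = 86/(-⅓) = 86*(-3) = -258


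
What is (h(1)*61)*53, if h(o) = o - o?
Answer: 0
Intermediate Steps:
h(o) = 0
(h(1)*61)*53 = (0*61)*53 = 0*53 = 0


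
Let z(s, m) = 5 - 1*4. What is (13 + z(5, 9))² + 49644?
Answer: 49840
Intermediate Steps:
z(s, m) = 1 (z(s, m) = 5 - 4 = 1)
(13 + z(5, 9))² + 49644 = (13 + 1)² + 49644 = 14² + 49644 = 196 + 49644 = 49840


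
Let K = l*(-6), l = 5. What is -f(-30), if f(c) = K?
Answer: 30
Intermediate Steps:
K = -30 (K = 5*(-6) = -30)
f(c) = -30
-f(-30) = -1*(-30) = 30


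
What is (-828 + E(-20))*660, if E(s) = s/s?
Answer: -545820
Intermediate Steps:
E(s) = 1
(-828 + E(-20))*660 = (-828 + 1)*660 = -827*660 = -545820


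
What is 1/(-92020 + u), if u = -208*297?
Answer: -1/153796 ≈ -6.5021e-6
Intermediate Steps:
u = -61776
1/(-92020 + u) = 1/(-92020 - 61776) = 1/(-153796) = -1/153796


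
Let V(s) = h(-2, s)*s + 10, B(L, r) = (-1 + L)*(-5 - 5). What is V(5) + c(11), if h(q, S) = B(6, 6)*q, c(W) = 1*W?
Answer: 521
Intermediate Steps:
B(L, r) = 10 - 10*L (B(L, r) = (-1 + L)*(-10) = 10 - 10*L)
c(W) = W
h(q, S) = -50*q (h(q, S) = (10 - 10*6)*q = (10 - 60)*q = -50*q)
V(s) = 10 + 100*s (V(s) = (-50*(-2))*s + 10 = 100*s + 10 = 10 + 100*s)
V(5) + c(11) = (10 + 100*5) + 11 = (10 + 500) + 11 = 510 + 11 = 521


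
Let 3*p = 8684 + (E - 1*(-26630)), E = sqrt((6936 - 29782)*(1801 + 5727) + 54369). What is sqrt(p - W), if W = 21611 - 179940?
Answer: sqrt(1530903 + 3*I*sqrt(171930319))/3 ≈ 412.47 + 5.2983*I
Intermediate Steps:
E = I*sqrt(171930319) (E = sqrt(-22846*7528 + 54369) = sqrt(-171984688 + 54369) = sqrt(-171930319) = I*sqrt(171930319) ≈ 13112.0*I)
W = -158329
p = 35314/3 + I*sqrt(171930319)/3 (p = (8684 + (I*sqrt(171930319) - 1*(-26630)))/3 = (8684 + (I*sqrt(171930319) + 26630))/3 = (8684 + (26630 + I*sqrt(171930319)))/3 = (35314 + I*sqrt(171930319))/3 = 35314/3 + I*sqrt(171930319)/3 ≈ 11771.0 + 4370.7*I)
sqrt(p - W) = sqrt((35314/3 + I*sqrt(171930319)/3) - 1*(-158329)) = sqrt((35314/3 + I*sqrt(171930319)/3) + 158329) = sqrt(510301/3 + I*sqrt(171930319)/3)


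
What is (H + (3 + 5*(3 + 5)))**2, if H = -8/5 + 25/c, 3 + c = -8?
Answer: 4631104/3025 ≈ 1530.9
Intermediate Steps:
c = -11 (c = -3 - 8 = -11)
H = -213/55 (H = -8/5 + 25/(-11) = -8*1/5 + 25*(-1/11) = -8/5 - 25/11 = -213/55 ≈ -3.8727)
(H + (3 + 5*(3 + 5)))**2 = (-213/55 + (3 + 5*(3 + 5)))**2 = (-213/55 + (3 + 5*8))**2 = (-213/55 + (3 + 40))**2 = (-213/55 + 43)**2 = (2152/55)**2 = 4631104/3025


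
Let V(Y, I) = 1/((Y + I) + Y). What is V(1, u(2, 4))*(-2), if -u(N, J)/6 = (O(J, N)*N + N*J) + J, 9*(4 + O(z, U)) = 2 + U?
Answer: 3/41 ≈ 0.073171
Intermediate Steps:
O(z, U) = -34/9 + U/9 (O(z, U) = -4 + (2 + U)/9 = -4 + (2/9 + U/9) = -34/9 + U/9)
u(N, J) = -6*J - 6*J*N - 6*N*(-34/9 + N/9) (u(N, J) = -6*(((-34/9 + N/9)*N + N*J) + J) = -6*((N*(-34/9 + N/9) + J*N) + J) = -6*((J*N + N*(-34/9 + N/9)) + J) = -6*(J + J*N + N*(-34/9 + N/9)) = -6*J - 6*J*N - 6*N*(-34/9 + N/9))
V(Y, I) = 1/(I + 2*Y) (V(Y, I) = 1/((I + Y) + Y) = 1/(I + 2*Y))
V(1, u(2, 4))*(-2) = -2/((-6*4 - 6*4*2 - 2/3*2*(-34 + 2)) + 2*1) = -2/((-24 - 48 - 2/3*2*(-32)) + 2) = -2/((-24 - 48 + 128/3) + 2) = -2/(-88/3 + 2) = -2/(-82/3) = -3/82*(-2) = 3/41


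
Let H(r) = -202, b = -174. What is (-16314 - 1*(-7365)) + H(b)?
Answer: -9151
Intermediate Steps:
(-16314 - 1*(-7365)) + H(b) = (-16314 - 1*(-7365)) - 202 = (-16314 + 7365) - 202 = -8949 - 202 = -9151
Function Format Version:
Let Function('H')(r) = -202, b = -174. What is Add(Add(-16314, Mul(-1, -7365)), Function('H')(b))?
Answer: -9151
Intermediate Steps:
Add(Add(-16314, Mul(-1, -7365)), Function('H')(b)) = Add(Add(-16314, Mul(-1, -7365)), -202) = Add(Add(-16314, 7365), -202) = Add(-8949, -202) = -9151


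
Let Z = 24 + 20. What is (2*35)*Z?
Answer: 3080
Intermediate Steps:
Z = 44
(2*35)*Z = (2*35)*44 = 70*44 = 3080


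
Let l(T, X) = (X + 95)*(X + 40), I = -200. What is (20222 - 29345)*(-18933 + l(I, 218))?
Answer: -563992983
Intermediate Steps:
l(T, X) = (40 + X)*(95 + X) (l(T, X) = (95 + X)*(40 + X) = (40 + X)*(95 + X))
(20222 - 29345)*(-18933 + l(I, 218)) = (20222 - 29345)*(-18933 + (3800 + 218² + 135*218)) = -9123*(-18933 + (3800 + 47524 + 29430)) = -9123*(-18933 + 80754) = -9123*61821 = -563992983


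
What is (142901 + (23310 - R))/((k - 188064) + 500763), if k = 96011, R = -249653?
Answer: 207932/204355 ≈ 1.0175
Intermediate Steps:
(142901 + (23310 - R))/((k - 188064) + 500763) = (142901 + (23310 - 1*(-249653)))/((96011 - 188064) + 500763) = (142901 + (23310 + 249653))/(-92053 + 500763) = (142901 + 272963)/408710 = 415864*(1/408710) = 207932/204355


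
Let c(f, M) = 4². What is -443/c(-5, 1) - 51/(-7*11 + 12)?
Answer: -27979/1040 ≈ -26.903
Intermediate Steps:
c(f, M) = 16
-443/c(-5, 1) - 51/(-7*11 + 12) = -443/16 - 51/(-7*11 + 12) = -443*1/16 - 51/(-77 + 12) = -443/16 - 51/(-65) = -443/16 - 51*(-1/65) = -443/16 + 51/65 = -27979/1040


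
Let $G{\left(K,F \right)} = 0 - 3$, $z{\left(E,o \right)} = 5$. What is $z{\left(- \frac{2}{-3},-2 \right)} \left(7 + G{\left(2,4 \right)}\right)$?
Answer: $20$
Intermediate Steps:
$G{\left(K,F \right)} = -3$
$z{\left(- \frac{2}{-3},-2 \right)} \left(7 + G{\left(2,4 \right)}\right) = 5 \left(7 - 3\right) = 5 \cdot 4 = 20$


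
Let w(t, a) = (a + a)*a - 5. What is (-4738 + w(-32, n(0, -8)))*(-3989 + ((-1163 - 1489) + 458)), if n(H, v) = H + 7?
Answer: 28720035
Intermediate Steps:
n(H, v) = 7 + H
w(t, a) = -5 + 2*a² (w(t, a) = (2*a)*a - 5 = 2*a² - 5 = -5 + 2*a²)
(-4738 + w(-32, n(0, -8)))*(-3989 + ((-1163 - 1489) + 458)) = (-4738 + (-5 + 2*(7 + 0)²))*(-3989 + ((-1163 - 1489) + 458)) = (-4738 + (-5 + 2*7²))*(-3989 + (-2652 + 458)) = (-4738 + (-5 + 2*49))*(-3989 - 2194) = (-4738 + (-5 + 98))*(-6183) = (-4738 + 93)*(-6183) = -4645*(-6183) = 28720035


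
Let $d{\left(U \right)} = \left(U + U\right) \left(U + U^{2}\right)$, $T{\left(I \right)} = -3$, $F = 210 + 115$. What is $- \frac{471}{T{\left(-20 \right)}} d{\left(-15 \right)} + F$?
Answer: $-988775$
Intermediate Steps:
$F = 325$
$d{\left(U \right)} = 2 U \left(U + U^{2}\right)$
$- \frac{471}{T{\left(-20 \right)}} d{\left(-15 \right)} + F = - \frac{471}{-3} \cdot 2 \left(-15\right)^{2} \left(1 - 15\right) + 325 = \left(-471\right) \left(- \frac{1}{3}\right) 2 \cdot 225 \left(-14\right) + 325 = 157 \left(-6300\right) + 325 = -989100 + 325 = -988775$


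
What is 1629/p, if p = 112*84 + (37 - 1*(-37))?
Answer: 1629/9482 ≈ 0.17180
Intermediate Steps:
p = 9482 (p = 9408 + (37 + 37) = 9408 + 74 = 9482)
1629/p = 1629/9482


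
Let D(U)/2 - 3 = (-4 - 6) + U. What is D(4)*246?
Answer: -1476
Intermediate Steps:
D(U) = -14 + 2*U (D(U) = 6 + 2*((-4 - 6) + U) = 6 + 2*(-10 + U) = 6 + (-20 + 2*U) = -14 + 2*U)
D(4)*246 = (-14 + 2*4)*246 = (-14 + 8)*246 = -6*246 = -1476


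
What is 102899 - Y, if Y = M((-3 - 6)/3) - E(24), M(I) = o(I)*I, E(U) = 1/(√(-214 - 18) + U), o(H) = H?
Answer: 10391893/101 - I*√58/404 ≈ 1.0289e+5 - 0.018851*I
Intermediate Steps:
E(U) = 1/(U + 2*I*√58) (E(U) = 1/(√(-232) + U) = 1/(2*I*√58 + U) = 1/(U + 2*I*√58))
M(I) = I² (M(I) = I*I = I²)
Y = 9 - 1/(24 + 2*I*√58) (Y = ((-3 - 6)/3)² - 1/(24 + 2*I*√58) = (-9*⅓)² - 1/(24 + 2*I*√58) = (-3)² - 1/(24 + 2*I*√58) = 9 - 1/(24 + 2*I*√58) ≈ 8.9703 + 0.018851*I)
102899 - Y = 102899 - (906/101 + I*√58/404) = 102899 + (-906/101 - I*√58/404) = 10391893/101 - I*√58/404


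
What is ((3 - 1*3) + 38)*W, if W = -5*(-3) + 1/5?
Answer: 2888/5 ≈ 577.60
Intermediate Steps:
W = 76/5 (W = 15 + ⅕ = 76/5 ≈ 15.200)
((3 - 1*3) + 38)*W = ((3 - 1*3) + 38)*(76/5) = ((3 - 3) + 38)*(76/5) = (0 + 38)*(76/5) = 38*(76/5) = 2888/5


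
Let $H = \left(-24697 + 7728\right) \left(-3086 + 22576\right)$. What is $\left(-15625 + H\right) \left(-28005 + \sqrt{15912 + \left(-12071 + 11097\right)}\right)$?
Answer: $9262413887175 - 330741435 \sqrt{14938} \approx 9.222 \cdot 10^{12}$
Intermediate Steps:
$H = -330725810$ ($H = \left(-16969\right) 19490 = -330725810$)
$\left(-15625 + H\right) \left(-28005 + \sqrt{15912 + \left(-12071 + 11097\right)}\right) = \left(-15625 - 330725810\right) \left(-28005 + \sqrt{15912 + \left(-12071 + 11097\right)}\right) = - 330741435 \left(-28005 + \sqrt{15912 - 974}\right) = - 330741435 \left(-28005 + \sqrt{14938}\right) = 9262413887175 - 330741435 \sqrt{14938}$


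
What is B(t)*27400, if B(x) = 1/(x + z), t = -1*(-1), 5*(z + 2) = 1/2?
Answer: -274000/9 ≈ -30444.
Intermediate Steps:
z = -19/10 (z = -2 + (1/2)/5 = -2 + (1*(½))/5 = -2 + (⅕)*(½) = -2 + ⅒ = -19/10 ≈ -1.9000)
t = 1
B(x) = 1/(-19/10 + x) (B(x) = 1/(x - 19/10) = 1/(-19/10 + x))
B(t)*27400 = (10/(-19 + 10*1))*27400 = (10/(-19 + 10))*27400 = (10/(-9))*27400 = (10*(-⅑))*27400 = -10/9*27400 = -274000/9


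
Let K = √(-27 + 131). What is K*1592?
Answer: 3184*√26 ≈ 16235.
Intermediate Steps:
K = 2*√26 (K = √104 = 2*√26 ≈ 10.198)
K*1592 = (2*√26)*1592 = 3184*√26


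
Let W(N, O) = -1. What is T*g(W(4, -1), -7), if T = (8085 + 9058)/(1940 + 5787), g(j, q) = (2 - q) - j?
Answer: 171430/7727 ≈ 22.186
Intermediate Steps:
g(j, q) = 2 - j - q
T = 17143/7727 ≈ 2.2186
T*g(W(4, -1), -7) = 17143*(2 - 1*(-1) - 1*(-7))/7727 = 17143*(2 + 1 + 7)/7727 = (17143/7727)*10 = 171430/7727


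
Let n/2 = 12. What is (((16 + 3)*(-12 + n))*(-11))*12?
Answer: -30096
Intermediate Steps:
n = 24 (n = 2*12 = 24)
(((16 + 3)*(-12 + n))*(-11))*12 = (((16 + 3)*(-12 + 24))*(-11))*12 = ((19*12)*(-11))*12 = (228*(-11))*12 = -2508*12 = -30096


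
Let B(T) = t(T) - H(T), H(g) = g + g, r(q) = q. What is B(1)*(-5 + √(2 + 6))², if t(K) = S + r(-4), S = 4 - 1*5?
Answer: -231 + 140*√2 ≈ -33.010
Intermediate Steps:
H(g) = 2*g
S = -1 (S = 4 - 5 = -1)
t(K) = -5 (t(K) = -1 - 4 = -5)
B(T) = -5 - 2*T
B(1)*(-5 + √(2 + 6))² = (-5 - 2*1)*(-5 + √(2 + 6))² = (-5 - 2)*(-5 + √8)² = -7*(-5 + 2*√2)²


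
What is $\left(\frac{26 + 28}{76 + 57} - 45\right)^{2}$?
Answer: $\frac{35176761}{17689} \approx 1988.6$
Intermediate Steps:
$\left(\frac{26 + 28}{76 + 57} - 45\right)^{2} = \left(\frac{54}{133} - 45\right)^{2} = \left(- \frac{5931}{133}\right)^{2} = \frac{35176761}{17689}$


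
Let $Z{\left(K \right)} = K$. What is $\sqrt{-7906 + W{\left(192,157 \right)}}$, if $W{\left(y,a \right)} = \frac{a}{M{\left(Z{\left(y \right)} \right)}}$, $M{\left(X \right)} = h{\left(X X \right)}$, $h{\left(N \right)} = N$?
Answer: $\frac{i \sqrt{291446627}}{192} \approx 88.916 i$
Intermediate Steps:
$M{\left(X \right)} = X^{2}$ ($M{\left(X \right)} = X X = X^{2}$)
$W{\left(y,a \right)} = \frac{a}{y^{2}}$
$\sqrt{-7906 + W{\left(192,157 \right)}} = \sqrt{-7906 + \frac{157}{36864}} = \sqrt{- \frac{291446627}{36864}} = \frac{i \sqrt{291446627}}{192}$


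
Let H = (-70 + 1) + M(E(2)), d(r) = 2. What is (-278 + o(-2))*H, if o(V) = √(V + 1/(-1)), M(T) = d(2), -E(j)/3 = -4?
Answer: 18626 - 67*I*√3 ≈ 18626.0 - 116.05*I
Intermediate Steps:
E(j) = 12 (E(j) = -3*(-4) = 12)
M(T) = 2
o(V) = √(-1 + V) (o(V) = √(V - 1) = √(-1 + V))
H = -67 (H = (-70 + 1) + 2 = -69 + 2 = -67)
(-278 + o(-2))*H = (-278 + √(-1 - 2))*(-67) = (-278 + √(-3))*(-67) = (-278 + I*√3)*(-67) = 18626 - 67*I*√3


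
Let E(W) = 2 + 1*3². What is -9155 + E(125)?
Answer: -9144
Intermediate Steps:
E(W) = 11 (E(W) = 2 + 1*9 = 2 + 9 = 11)
-9155 + E(125) = -9155 + 11 = -9144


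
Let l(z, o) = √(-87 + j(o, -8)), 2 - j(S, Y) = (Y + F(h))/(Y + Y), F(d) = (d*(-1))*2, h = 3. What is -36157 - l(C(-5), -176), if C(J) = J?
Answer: -36157 - I*√1374/4 ≈ -36157.0 - 9.2669*I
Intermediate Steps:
F(d) = -2*d (F(d) = -d*2 = -2*d)
j(S, Y) = 2 - (-6 + Y)/(2*Y) (j(S, Y) = 2 - (Y - 2*3)/(Y + Y) = 2 - (Y - 6)/(2*Y) = 2 - (-6 + Y)*1/(2*Y) = 2 - (-6 + Y)/(2*Y))
l(z, o) = I*√1374/4 (l(z, o) = √(-87 + (3/2 + 3/(-8))) = √(-87 + (3/2 + 3*(-⅛))) = √(-87 + (3/2 - 3/8)) = √(-87 + 9/8) = √(-687/8) = I*√1374/4)
-36157 - l(C(-5), -176) = -36157 - I*√1374/4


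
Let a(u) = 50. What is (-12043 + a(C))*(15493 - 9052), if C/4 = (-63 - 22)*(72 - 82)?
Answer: -77246913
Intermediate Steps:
C = 3400 (C = 4*((-63 - 22)*(72 - 82)) = 4*(-85*(-10)) = 4*850 = 3400)
(-12043 + a(C))*(15493 - 9052) = (-12043 + 50)*(15493 - 9052) = -11993*6441 = -77246913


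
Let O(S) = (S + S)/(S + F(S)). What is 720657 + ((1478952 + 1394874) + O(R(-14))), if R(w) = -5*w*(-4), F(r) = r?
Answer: 3594484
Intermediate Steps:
R(w) = 20*w
O(S) = 1 (O(S) = (S + S)/(S + S) = (2*S)/((2*S)) = (2*S)*(1/(2*S)) = 1)
720657 + ((1478952 + 1394874) + O(R(-14))) = 720657 + ((1478952 + 1394874) + 1) = 720657 + (2873826 + 1) = 720657 + 2873827 = 3594484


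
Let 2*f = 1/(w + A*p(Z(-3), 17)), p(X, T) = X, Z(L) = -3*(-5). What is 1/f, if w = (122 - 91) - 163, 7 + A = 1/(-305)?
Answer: -28920/61 ≈ -474.10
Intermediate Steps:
Z(L) = 15
A = -2136/305 (A = -7 + 1/(-305) = -7 - 1/305 = -2136/305 ≈ -7.0033)
w = -132 (w = 31 - 163 = -132)
f = -61/28920 (f = 1/(2*(-132 - 2136/305*15)) = 1/(2*(-132 - 6408/61)) = 1/(2*(-14460/61)) = (½)*(-61/14460) = -61/28920 ≈ -0.0021093)
1/f = 1/(-61/28920) = -28920/61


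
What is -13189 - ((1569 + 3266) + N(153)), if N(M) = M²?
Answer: -41433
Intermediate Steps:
-13189 - ((1569 + 3266) + N(153)) = -13189 - ((1569 + 3266) + 153²) = -13189 - (4835 + 23409) = -13189 - 1*28244 = -13189 - 28244 = -41433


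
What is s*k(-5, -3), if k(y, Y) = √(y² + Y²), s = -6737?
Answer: -6737*√34 ≈ -39283.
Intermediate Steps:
k(y, Y) = √(Y² + y²)
s*k(-5, -3) = -6737*√((-3)² + (-5)²) = -6737*√(9 + 25) = -6737*√34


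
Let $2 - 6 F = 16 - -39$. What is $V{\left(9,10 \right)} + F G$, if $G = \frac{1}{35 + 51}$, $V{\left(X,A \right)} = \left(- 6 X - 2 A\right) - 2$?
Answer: $- \frac{39269}{516} \approx -76.103$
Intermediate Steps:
$V{\left(X,A \right)} = -2 - 6 X - 2 A$
$F = - \frac{53}{6}$ ($F = \frac{1}{3} - \frac{16 - -39}{6} = \frac{1}{3} - \frac{16 + 39}{6} = \frac{1}{3} - \frac{55}{6} = - \frac{53}{6} \approx -8.8333$)
$G = \frac{1}{86} \approx 0.011628$
$V{\left(9,10 \right)} + F G = \left(-2 - 54 - 20\right) - \frac{53}{516} = -76 - \frac{53}{516} = - \frac{39269}{516}$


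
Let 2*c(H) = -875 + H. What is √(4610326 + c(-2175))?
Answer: 3*√512089 ≈ 2146.8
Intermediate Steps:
c(H) = -875/2 + H/2 (c(H) = (-875 + H)/2 = -875/2 + H/2)
√(4610326 + c(-2175)) = √(4610326 + (-875/2 + (½)*(-2175))) = √(4610326 + (-875/2 - 2175/2)) = √(4610326 - 1525) = √4608801 = 3*√512089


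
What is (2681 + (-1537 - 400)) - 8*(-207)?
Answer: 2400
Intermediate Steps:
(2681 + (-1537 - 400)) - 8*(-207) = (2681 - 1937) + 1656 = 744 + 1656 = 2400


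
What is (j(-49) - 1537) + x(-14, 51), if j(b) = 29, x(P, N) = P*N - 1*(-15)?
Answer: -2207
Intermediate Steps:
x(P, N) = 15 + N*P (x(P, N) = N*P + 15 = 15 + N*P)
(j(-49) - 1537) + x(-14, 51) = (29 - 1537) + (15 + 51*(-14)) = -1508 + (15 - 714) = -1508 - 699 = -2207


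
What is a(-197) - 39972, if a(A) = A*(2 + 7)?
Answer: -41745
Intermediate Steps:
a(A) = 9*A (a(A) = A*9 = 9*A)
a(-197) - 39972 = 9*(-197) - 39972 = -1773 - 39972 = -41745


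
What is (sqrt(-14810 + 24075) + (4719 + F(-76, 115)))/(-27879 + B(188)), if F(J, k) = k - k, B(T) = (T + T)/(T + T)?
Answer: -4719/27878 - sqrt(9265)/27878 ≈ -0.17273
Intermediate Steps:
B(T) = 1 (B(T) = (2*T)/((2*T)) = (2*T)*(1/(2*T)) = 1)
F(J, k) = 0
(sqrt(-14810 + 24075) + (4719 + F(-76, 115)))/(-27879 + B(188)) = (sqrt(-14810 + 24075) + (4719 + 0))/(-27879 + 1) = (sqrt(9265) + 4719)/(-27878) = (4719 + sqrt(9265))*(-1/27878) = -4719/27878 - sqrt(9265)/27878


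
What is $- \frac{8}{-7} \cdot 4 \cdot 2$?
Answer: $\frac{64}{7} \approx 9.1429$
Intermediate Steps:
$- \frac{8}{-7} \cdot 4 \cdot 2 = \left(-8\right) \left(- \frac{1}{7}\right) 4 \cdot 2 = \frac{8}{7} \cdot 4 \cdot 2 = \frac{32}{7} \cdot 2 = \frac{64}{7}$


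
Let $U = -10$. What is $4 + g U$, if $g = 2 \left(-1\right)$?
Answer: $24$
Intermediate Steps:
$g = -2$
$4 + g U = 4 - -20 = 4 + 20 = 24$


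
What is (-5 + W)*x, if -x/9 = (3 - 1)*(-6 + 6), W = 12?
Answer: 0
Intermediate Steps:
x = 0 (x = -9*(3 - 1)*(-6 + 6) = -18*0 = -9*0 = 0)
(-5 + W)*x = (-5 + 12)*0 = 7*0 = 0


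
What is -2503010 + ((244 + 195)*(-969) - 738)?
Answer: -2929139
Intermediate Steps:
-2503010 + ((244 + 195)*(-969) - 738) = -2503010 + (439*(-969) - 738) = -2503010 + (-425391 - 738) = -2503010 - 426129 = -2929139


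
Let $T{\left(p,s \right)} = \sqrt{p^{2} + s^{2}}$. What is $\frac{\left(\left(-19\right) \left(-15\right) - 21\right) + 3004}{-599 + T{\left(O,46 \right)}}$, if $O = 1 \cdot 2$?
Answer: $- \frac{1957532}{356681} - \frac{6536 \sqrt{530}}{356681} \approx -5.91$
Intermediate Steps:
$O = 2$
$\frac{\left(\left(-19\right) \left(-15\right) - 21\right) + 3004}{-599 + T{\left(O,46 \right)}} = \frac{\left(\left(-19\right) \left(-15\right) - 21\right) + 3004}{-599 + \sqrt{2^{2} + 46^{2}}} = \frac{\left(285 - 21\right) + 3004}{-599 + \sqrt{4 + 2116}} = \frac{264 + 3004}{-599 + \sqrt{2120}} = \frac{3268}{-599 + 2 \sqrt{530}}$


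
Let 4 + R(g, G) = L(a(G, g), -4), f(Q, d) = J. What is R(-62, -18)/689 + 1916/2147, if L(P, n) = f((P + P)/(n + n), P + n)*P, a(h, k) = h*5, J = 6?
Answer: 152156/1479283 ≈ 0.10286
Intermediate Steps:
f(Q, d) = 6
a(h, k) = 5*h
L(P, n) = 6*P
R(g, G) = -4 + 30*G (R(g, G) = -4 + 6*(5*G) = -4 + 30*G)
R(-62, -18)/689 + 1916/2147 = (-4 + 30*(-18))/689 + 1916/2147 = (-4 - 540)*(1/689) + 1916*(1/2147) = -544*1/689 + 1916/2147 = -544/689 + 1916/2147 = 152156/1479283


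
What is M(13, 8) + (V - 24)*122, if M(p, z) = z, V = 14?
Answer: -1212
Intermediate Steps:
M(13, 8) + (V - 24)*122 = 8 + (14 - 24)*122 = 8 - 10*122 = 8 - 1220 = -1212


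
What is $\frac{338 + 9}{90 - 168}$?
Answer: $- \frac{347}{78} \approx -4.4487$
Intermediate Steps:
$\frac{338 + 9}{90 - 168} = \frac{347}{-78} = 347 \left(- \frac{1}{78}\right) = - \frac{347}{78}$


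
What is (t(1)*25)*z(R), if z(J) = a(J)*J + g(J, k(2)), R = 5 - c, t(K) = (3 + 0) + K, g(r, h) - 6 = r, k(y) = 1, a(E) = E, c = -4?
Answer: 9600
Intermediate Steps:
g(r, h) = 6 + r
t(K) = 3 + K
R = 9 (R = 5 - 1*(-4) = 5 + 4 = 9)
z(J) = 6 + J + J² (z(J) = J*J + (6 + J) = J² + (6 + J) = 6 + J + J²)
(t(1)*25)*z(R) = ((3 + 1)*25)*(6 + 9 + 9²) = (4*25)*(6 + 9 + 81) = 100*96 = 9600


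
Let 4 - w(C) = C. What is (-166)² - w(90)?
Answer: 27642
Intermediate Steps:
w(C) = 4 - C
(-166)² - w(90) = (-166)² - (4 - 1*90) = 27556 - (4 - 90) = 27556 - 1*(-86) = 27556 + 86 = 27642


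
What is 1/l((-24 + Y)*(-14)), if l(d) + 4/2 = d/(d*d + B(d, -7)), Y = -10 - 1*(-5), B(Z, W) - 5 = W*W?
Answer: -82445/164687 ≈ -0.50062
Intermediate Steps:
B(Z, W) = 5 + W**2 (B(Z, W) = 5 + W*W = 5 + W**2)
Y = -5 (Y = -10 + 5 = -5)
l(d) = -2 + d/(54 + d**2) (l(d) = -2 + d/(d*d + (5 + (-7)**2)) = -2 + d/(d**2 + (5 + 49)) = -2 + d/(d**2 + 54) = -2 + d/(54 + d**2))
1/l((-24 + Y)*(-14)) = 1/((-108 + (-24 - 5)*(-14) - 2*196*(-24 - 5)**2)/(54 + ((-24 - 5)*(-14))**2)) = 1/((-108 - 29*(-14) - 2*(-29*(-14))**2)/(54 + (-29*(-14))**2)) = 1/((-108 + 406 - 2*406**2)/(54 + 406**2)) = 1/((-108 + 406 - 2*164836)/(54 + 164836)) = 1/((-108 + 406 - 329672)/164890) = 1/((1/164890)*(-329374)) = 1/(-164687/82445) = -82445/164687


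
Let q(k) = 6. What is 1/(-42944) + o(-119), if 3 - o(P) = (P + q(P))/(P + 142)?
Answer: 7815785/987712 ≈ 7.9130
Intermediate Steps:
o(P) = 3 - (6 + P)/(142 + P) (o(P) = 3 - (P + 6)/(P + 142) = 3 - (6 + P)/(142 + P))
1/(-42944) + o(-119) = 1/(-42944) + 2*(210 - 119)/(142 - 119) = -1/42944 + 2*91/23 = -1/42944 + 2*(1/23)*91 = -1/42944 + 182/23 = 7815785/987712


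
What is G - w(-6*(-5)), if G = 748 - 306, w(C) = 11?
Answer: 431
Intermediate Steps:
G = 442
G - w(-6*(-5)) = 442 - 1*11 = 442 - 11 = 431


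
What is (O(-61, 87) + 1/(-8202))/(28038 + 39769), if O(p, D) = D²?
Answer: 62080937/556153014 ≈ 0.11163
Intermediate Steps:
(O(-61, 87) + 1/(-8202))/(28038 + 39769) = (87² + 1/(-8202))/(28038 + 39769) = (7569 - 1/8202)/67807 = (62080937/8202)*(1/67807) = 62080937/556153014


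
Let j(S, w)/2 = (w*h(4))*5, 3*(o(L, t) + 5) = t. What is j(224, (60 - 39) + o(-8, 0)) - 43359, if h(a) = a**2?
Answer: -40799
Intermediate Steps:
o(L, t) = -5 + t/3
j(S, w) = 160*w (j(S, w) = 2*((w*4**2)*5) = 2*((w*16)*5) = 2*((16*w)*5) = 2*(80*w) = 160*w)
j(224, (60 - 39) + o(-8, 0)) - 43359 = 160*((60 - 39) + (-5 + (1/3)*0)) - 43359 = 160*(21 + (-5 + 0)) - 43359 = 160*(21 - 5) - 43359 = 160*16 - 43359 = 2560 - 43359 = -40799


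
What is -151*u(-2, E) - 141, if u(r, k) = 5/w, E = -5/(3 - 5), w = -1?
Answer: 614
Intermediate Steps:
E = 5/2 (E = -5/(-2) = -5*(-½) = 5/2 ≈ 2.5000)
u(r, k) = -5 (u(r, k) = 5/(-1) = 5*(-1) = -5)
-151*u(-2, E) - 141 = -151*(-5) - 141 = 755 - 141 = 614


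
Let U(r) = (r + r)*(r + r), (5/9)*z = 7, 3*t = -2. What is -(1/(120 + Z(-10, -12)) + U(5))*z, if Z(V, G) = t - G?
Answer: -2482389/1970 ≈ -1260.1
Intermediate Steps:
t = -2/3 (t = (1/3)*(-2) = -2/3 ≈ -0.66667)
Z(V, G) = -2/3 - G
z = 63/5 (z = (9/5)*7 = 63/5 ≈ 12.600)
U(r) = 4*r**2 (U(r) = (2*r)*(2*r) = 4*r**2)
-(1/(120 + Z(-10, -12)) + U(5))*z = -(1/(120 + (-2/3 - 1*(-12))) + 4*5**2)*63/5 = -(1/(120 + (-2/3 + 12)) + 4*25)*63/5 = -(1/(120 + 34/3) + 100)*63/5 = -(1/(394/3) + 100)*63/5 = -(3/394 + 100)*63/5 = -39403*63/(394*5) = -1*2482389/1970 = -2482389/1970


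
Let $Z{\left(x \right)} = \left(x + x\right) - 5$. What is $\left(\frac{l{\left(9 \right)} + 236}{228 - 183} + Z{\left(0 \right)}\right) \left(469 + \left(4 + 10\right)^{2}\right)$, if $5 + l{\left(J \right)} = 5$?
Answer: $\frac{1463}{9} \approx 162.56$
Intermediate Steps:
$l{\left(J \right)} = 0$ ($l{\left(J \right)} = -5 + 5 = 0$)
$Z{\left(x \right)} = -5 + 2 x$ ($Z{\left(x \right)} = 2 x - 5 = -5 + 2 x$)
$\left(\frac{l{\left(9 \right)} + 236}{228 - 183} + Z{\left(0 \right)}\right) \left(469 + \left(4 + 10\right)^{2}\right) = \left(\frac{0 + 236}{228 - 183} + \left(-5 + 2 \cdot 0\right)\right) \left(469 + \left(4 + 10\right)^{2}\right) = \left(\frac{236}{45} + \left(-5 + 0\right)\right) \left(469 + 14^{2}\right) = \left(236 \cdot \frac{1}{45} - 5\right) \left(469 + 196\right) = \left(\frac{236}{45} - 5\right) 665 = \frac{11}{45} \cdot 665 = \frac{1463}{9}$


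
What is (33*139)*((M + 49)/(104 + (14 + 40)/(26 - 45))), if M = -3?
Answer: 2004519/961 ≈ 2085.9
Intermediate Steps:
(33*139)*((M + 49)/(104 + (14 + 40)/(26 - 45))) = (33*139)*((-3 + 49)/(104 + (14 + 40)/(26 - 45))) = 4587*(46/(104 + 54/(-19))) = 4587*(46/(104 + 54*(-1/19))) = 4587*(46/(104 - 54/19)) = 4587*(46/(1922/19)) = 4587*(46*(19/1922)) = 4587*(437/961) = 2004519/961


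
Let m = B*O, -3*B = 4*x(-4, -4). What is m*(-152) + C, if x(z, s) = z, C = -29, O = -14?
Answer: 33961/3 ≈ 11320.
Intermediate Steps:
B = 16/3 (B = -4*(-4)/3 = -⅓*(-16) = 16/3 ≈ 5.3333)
m = -224/3 (m = (16/3)*(-14) = -224/3 ≈ -74.667)
m*(-152) + C = -224/3*(-152) - 29 = 34048/3 - 29 = 33961/3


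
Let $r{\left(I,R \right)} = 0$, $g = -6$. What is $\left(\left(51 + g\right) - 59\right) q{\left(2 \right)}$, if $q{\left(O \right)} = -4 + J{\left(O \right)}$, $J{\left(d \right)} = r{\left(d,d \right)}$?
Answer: $56$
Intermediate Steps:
$J{\left(d \right)} = 0$
$q{\left(O \right)} = -4$ ($q{\left(O \right)} = -4 + 0 = -4$)
$\left(\left(51 + g\right) - 59\right) q{\left(2 \right)} = \left(\left(51 - 6\right) - 59\right) \left(-4\right) = \left(45 - 59\right) \left(-4\right) = \left(-14\right) \left(-4\right) = 56$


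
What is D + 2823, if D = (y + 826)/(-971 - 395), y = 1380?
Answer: 1927006/683 ≈ 2821.4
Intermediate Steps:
D = -1103/683 (D = (1380 + 826)/(-971 - 395) = 2206/(-1366) = 2206*(-1/1366) = -1103/683 ≈ -1.6149)
D + 2823 = -1103/683 + 2823 = 1927006/683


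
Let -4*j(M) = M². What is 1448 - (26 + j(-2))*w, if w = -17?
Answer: 1873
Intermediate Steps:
j(M) = -M²/4
1448 - (26 + j(-2))*w = 1448 - (26 - ¼*(-2)²)*(-17) = 1448 - (26 - ¼*4)*(-17) = 1448 - (26 - 1)*(-17) = 1448 - 25*(-17) = 1448 - 1*(-425) = 1448 + 425 = 1873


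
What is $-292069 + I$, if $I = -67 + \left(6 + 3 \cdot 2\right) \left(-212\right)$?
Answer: $-294680$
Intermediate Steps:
$I = -2611$ ($I = -67 + \left(6 + 6\right) \left(-212\right) = -67 + 12 \left(-212\right) = -67 - 2544 = -2611$)
$-292069 + I = -292069 - 2611 = -294680$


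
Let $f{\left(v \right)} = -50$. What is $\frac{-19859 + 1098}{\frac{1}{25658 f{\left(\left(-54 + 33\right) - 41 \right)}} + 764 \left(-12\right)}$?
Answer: $\frac{24068486900}{11761627201} \approx 2.0464$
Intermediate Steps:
$\frac{-19859 + 1098}{\frac{1}{25658 f{\left(\left(-54 + 33\right) - 41 \right)}} + 764 \left(-12\right)} = \frac{-19859 + 1098}{\frac{1}{25658 \left(-50\right)} + 764 \left(-12\right)} = - \frac{18761}{\frac{1}{25658} \left(- \frac{1}{50}\right) - 9168} = - \frac{18761}{- \frac{1}{1282900} - 9168} = - \frac{18761}{- \frac{11761627201}{1282900}} = \left(-18761\right) \left(- \frac{1282900}{11761627201}\right) = \frac{24068486900}{11761627201}$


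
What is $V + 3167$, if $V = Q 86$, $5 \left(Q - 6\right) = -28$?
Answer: $\frac{16007}{5} \approx 3201.4$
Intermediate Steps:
$Q = \frac{2}{5}$ ($Q = 6 + \frac{1}{5} \left(-28\right) = 6 - \frac{28}{5} = \frac{2}{5} \approx 0.4$)
$V = \frac{172}{5}$ ($V = \frac{2}{5} \cdot 86 = \frac{172}{5} \approx 34.4$)
$V + 3167 = \frac{172}{5} + 3167 = \frac{16007}{5}$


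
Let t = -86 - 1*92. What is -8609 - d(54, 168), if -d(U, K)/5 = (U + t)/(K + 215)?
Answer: -3297867/383 ≈ -8610.6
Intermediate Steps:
t = -178 (t = -86 - 92 = -178)
d(U, K) = -5*(-178 + U)/(215 + K) (d(U, K) = -5*(U - 178)/(K + 215) = -5*(-178 + U)/(215 + K))
-8609 - d(54, 168) = -8609 - 5*(178 - 1*54)/(215 + 168) = -8609 - 5*(178 - 54)/383 = -8609 - 5*124/383 = -8609 - 1*620/383 = -8609 - 620/383 = -3297867/383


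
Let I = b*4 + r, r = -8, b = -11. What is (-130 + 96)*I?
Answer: 1768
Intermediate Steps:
I = -52 (I = -11*4 - 8 = -44 - 8 = -52)
(-130 + 96)*I = (-130 + 96)*(-52) = -34*(-52) = 1768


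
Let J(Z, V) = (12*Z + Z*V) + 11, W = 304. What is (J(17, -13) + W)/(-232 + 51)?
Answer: -298/181 ≈ -1.6464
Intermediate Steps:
J(Z, V) = 11 + 12*Z + V*Z (J(Z, V) = (12*Z + V*Z) + 11 = 11 + 12*Z + V*Z)
(J(17, -13) + W)/(-232 + 51) = ((11 + 12*17 - 13*17) + 304)/(-232 + 51) = ((11 + 204 - 221) + 304)/(-181) = (-6 + 304)*(-1/181) = 298*(-1/181) = -298/181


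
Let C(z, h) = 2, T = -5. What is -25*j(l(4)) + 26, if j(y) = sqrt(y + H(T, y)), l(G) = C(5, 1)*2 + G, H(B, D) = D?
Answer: -74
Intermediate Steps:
l(G) = 4 + G (l(G) = 2*2 + G = 4 + G)
j(y) = sqrt(2)*sqrt(y) (j(y) = sqrt(y + y) = sqrt(2*y) = sqrt(2)*sqrt(y))
-25*j(l(4)) + 26 = -25*sqrt(2)*sqrt(4 + 4) + 26 = -25*sqrt(2)*sqrt(8) + 26 = -25*sqrt(2)*2*sqrt(2) + 26 = -25*4 + 26 = -100 + 26 = -74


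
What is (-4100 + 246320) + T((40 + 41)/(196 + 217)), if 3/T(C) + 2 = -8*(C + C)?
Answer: 513989601/2122 ≈ 2.4222e+5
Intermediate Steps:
T(C) = 3/(-2 - 16*C) (T(C) = 3/(-2 - 8*(C + C)) = 3/(-2 - 16*C))
(-4100 + 246320) + T((40 + 41)/(196 + 217)) = (-4100 + 246320) - 3/(2 + 16*((40 + 41)/(196 + 217))) = 242220 - 3/(2 + 16*(81/413)) = 242220 - 3/(2 + 1296/413) = 242220 - 3/2122/413 = 242220 - 3*413/2122 = 242220 - 1239/2122 = 513989601/2122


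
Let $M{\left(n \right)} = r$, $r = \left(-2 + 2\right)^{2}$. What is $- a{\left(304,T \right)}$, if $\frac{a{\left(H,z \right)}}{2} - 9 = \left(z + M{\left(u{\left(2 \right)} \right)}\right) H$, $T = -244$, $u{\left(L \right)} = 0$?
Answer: $148334$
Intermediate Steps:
$r = 0$ ($r = 0^{2} = 0$)
$M{\left(n \right)} = 0$
$a{\left(H,z \right)} = 18 + 2 H z$ ($a{\left(H,z \right)} = 18 + 2 \left(z + 0\right) H = 18 + 2 z H = 18 + 2 H z$)
$- a{\left(304,T \right)} = - (18 + 2 \cdot 304 \left(-244\right)) = - (18 - 148352) = \left(-1\right) \left(-148334\right) = 148334$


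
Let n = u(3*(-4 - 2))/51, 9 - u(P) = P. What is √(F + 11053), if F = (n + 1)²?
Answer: √3194993/17 ≈ 105.14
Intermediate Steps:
u(P) = 9 - P
n = 9/17 (n = (9 - 3*(-4 - 2))/51 = (9 - 3*(-6))*(1/51) = (9 - 1*(-18))*(1/51) = (9 + 18)*(1/51) = 27*(1/51) = 9/17 ≈ 0.52941)
F = 676/289 (F = (9/17 + 1)² = (26/17)² = 676/289 ≈ 2.3391)
√(F + 11053) = √(676/289 + 11053) = √(3194993/289) = √3194993/17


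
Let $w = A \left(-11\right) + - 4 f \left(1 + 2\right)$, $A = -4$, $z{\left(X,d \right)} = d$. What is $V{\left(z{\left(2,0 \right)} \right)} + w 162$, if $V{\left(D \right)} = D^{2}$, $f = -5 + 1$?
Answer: $14904$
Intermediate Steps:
$f = -4$
$w = 92$ ($w = \left(-4\right) \left(-11\right) + \left(-4\right) \left(-4\right) \left(1 + 2\right) = 44 + 16 \cdot 3 = 44 + 48 = 92$)
$V{\left(z{\left(2,0 \right)} \right)} + w 162 = 0^{2} + 92 \cdot 162 = 0 + 14904 = 14904$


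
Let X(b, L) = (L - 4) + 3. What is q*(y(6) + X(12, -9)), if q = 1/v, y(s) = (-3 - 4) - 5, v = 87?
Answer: -22/87 ≈ -0.25287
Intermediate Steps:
y(s) = -12 (y(s) = -7 - 5 = -12)
X(b, L) = -1 + L (X(b, L) = (-4 + L) + 3 = -1 + L)
q = 1/87 ≈ 0.011494
q*(y(6) + X(12, -9)) = (-12 + (-1 - 9))/87 = (-12 - 10)/87 = (1/87)*(-22) = -22/87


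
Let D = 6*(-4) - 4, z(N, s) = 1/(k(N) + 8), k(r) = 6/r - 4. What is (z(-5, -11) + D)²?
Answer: 149769/196 ≈ 764.13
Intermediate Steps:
k(r) = -4 + 6/r
z(N, s) = 1/(4 + 6/N) (z(N, s) = 1/((-4 + 6/N) + 8) = 1/(4 + 6/N))
D = -28 (D = -24 - 4 = -28)
(z(-5, -11) + D)² = ((½)*(-5)/(3 + 2*(-5)) - 28)² = ((½)*(-5)/(3 - 10) - 28)² = ((½)*(-5)/(-7) - 28)² = ((½)*(-5)*(-⅐) - 28)² = (5/14 - 28)² = (-387/14)² = 149769/196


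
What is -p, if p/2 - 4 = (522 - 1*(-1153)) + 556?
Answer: -4470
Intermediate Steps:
p = 4470 (p = 8 + 2*((522 - 1*(-1153)) + 556) = 8 + 2*((522 + 1153) + 556) = 8 + 2*(1675 + 556) = 8 + 2*2231 = 8 + 4462 = 4470)
-p = -1*4470 = -4470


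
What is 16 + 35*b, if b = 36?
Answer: 1276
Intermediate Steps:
16 + 35*b = 16 + 35*36 = 16 + 1260 = 1276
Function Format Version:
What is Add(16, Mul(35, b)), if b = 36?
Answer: 1276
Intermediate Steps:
Add(16, Mul(35, b)) = Add(16, Mul(35, 36)) = Add(16, 1260) = 1276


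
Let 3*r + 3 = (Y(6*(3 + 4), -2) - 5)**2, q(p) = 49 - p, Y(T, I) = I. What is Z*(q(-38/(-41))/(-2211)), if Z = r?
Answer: -10074/30217 ≈ -0.33339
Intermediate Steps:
r = 46/3 (r = -1 + (-2 - 5)**2/3 = -1 + (1/3)*(-7)**2 = -1 + (1/3)*49 = -1 + 49/3 = 46/3 ≈ 15.333)
Z = 46/3 ≈ 15.333
Z*(q(-38/(-41))/(-2211)) = 46*((49 - (-38)/(-41))/(-2211))/3 = 46*((49 - (-38)*(-1)/41)*(-1/2211))/3 = 46*((49 - 1*38/41)*(-1/2211))/3 = 46*((49 - 38/41)*(-1/2211))/3 = 46*((1971/41)*(-1/2211))/3 = (46/3)*(-657/30217) = -10074/30217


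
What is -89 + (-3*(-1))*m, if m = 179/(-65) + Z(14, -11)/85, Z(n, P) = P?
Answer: -107903/1105 ≈ -97.650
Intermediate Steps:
m = -3186/1105 (m = 179/(-65) - 11/85 = 179*(-1/65) - 11*1/85 = -179/65 - 11/85 = -3186/1105 ≈ -2.8833)
-89 + (-3*(-1))*m = -89 - 3*(-1)*(-3186/1105) = -89 + 3*(-3186/1105) = -89 - 9558/1105 = -107903/1105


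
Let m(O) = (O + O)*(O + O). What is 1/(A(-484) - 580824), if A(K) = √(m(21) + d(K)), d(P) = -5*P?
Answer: -72603/42169564349 - √1046/168678257396 ≈ -1.7219e-6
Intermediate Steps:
m(O) = 4*O² (m(O) = (2*O)*(2*O) = 4*O²)
A(K) = √(1764 - 5*K) (A(K) = √(4*21² - 5*K) = √(4*441 - 5*K) = √(1764 - 5*K))
1/(A(-484) - 580824) = 1/(√(1764 - 5*(-484)) - 580824) = 1/(√(1764 + 2420) - 580824) = 1/(√4184 - 580824) = 1/(2*√1046 - 580824) = 1/(-580824 + 2*√1046)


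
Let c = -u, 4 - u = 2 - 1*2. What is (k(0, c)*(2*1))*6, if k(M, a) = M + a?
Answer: -48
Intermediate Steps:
u = 4 (u = 4 - (2 - 1*2) = 4 - (2 - 2) = 4 - 1*0 = 4 + 0 = 4)
c = -4 (c = -1*4 = -4)
(k(0, c)*(2*1))*6 = ((0 - 4)*(2*1))*6 = -4*2*6 = -8*6 = -48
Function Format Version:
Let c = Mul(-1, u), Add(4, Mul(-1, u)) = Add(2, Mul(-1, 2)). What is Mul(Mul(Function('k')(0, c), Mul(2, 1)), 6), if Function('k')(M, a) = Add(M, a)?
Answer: -48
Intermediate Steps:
u = 4 (u = Add(4, Mul(-1, Add(2, Mul(-1, 2)))) = Add(4, Mul(-1, Add(2, -2))) = Add(4, Mul(-1, 0)) = Add(4, 0) = 4)
c = -4 (c = Mul(-1, 4) = -4)
Mul(Mul(Function('k')(0, c), Mul(2, 1)), 6) = Mul(Mul(Add(0, -4), Mul(2, 1)), 6) = Mul(Mul(-4, 2), 6) = Mul(-8, 6) = -48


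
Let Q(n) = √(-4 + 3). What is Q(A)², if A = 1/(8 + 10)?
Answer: -1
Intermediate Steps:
A = 1/18 ≈ 0.055556
Q(n) = I (Q(n) = √(-1) = I)
Q(A)² = I² = -1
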